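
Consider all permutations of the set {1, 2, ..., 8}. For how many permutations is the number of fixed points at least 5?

141

Sum C(8,i)·!(8-i) for i = 5..8:
  i=5: C(8,5)·!3 = 56·2 = 112
  i=6: C(8,6)·!2 = 28·1 = 28
  i=7: C(8,7)·!1 = 8·0 = 0
  i=8: C(8,8)·!0 = 1·1 = 1
Total = 141.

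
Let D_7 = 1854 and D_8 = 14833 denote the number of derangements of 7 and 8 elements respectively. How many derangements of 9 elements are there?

133496

D_9 = (9-1)·(D_8 + D_7) = 8·(14833 + 1854) = 8·16687 = 133496.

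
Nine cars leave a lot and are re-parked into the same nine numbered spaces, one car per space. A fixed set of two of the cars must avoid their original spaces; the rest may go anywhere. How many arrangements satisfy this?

287280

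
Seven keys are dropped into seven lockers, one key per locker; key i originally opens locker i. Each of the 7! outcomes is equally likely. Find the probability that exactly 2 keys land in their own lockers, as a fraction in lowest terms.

11/60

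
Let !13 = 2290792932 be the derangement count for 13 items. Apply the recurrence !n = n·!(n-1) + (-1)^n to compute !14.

32071101049

!14 = 14·2290792932 + 1 = 32071101049.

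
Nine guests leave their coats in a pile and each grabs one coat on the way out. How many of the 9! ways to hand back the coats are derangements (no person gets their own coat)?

!9 is the nearest integer to 9!/e.
9! = 362880, and 362880/e ≈ 133496.09, so !9 = 133496.

133496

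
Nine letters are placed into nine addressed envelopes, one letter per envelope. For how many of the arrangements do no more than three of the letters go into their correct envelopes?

355997

Sum C(9,i)·!(9-i) for i = 0..3:
  i=0: C(9,0)·!9 = 1·133496 = 133496
  i=1: C(9,1)·!8 = 9·14833 = 133497
  i=2: C(9,2)·!7 = 36·1854 = 66744
  i=3: C(9,3)·!6 = 84·265 = 22260
Total = 355997.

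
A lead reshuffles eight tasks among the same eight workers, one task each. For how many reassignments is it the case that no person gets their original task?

The number of derangements of 8 is !8 = Σ_{k=0}^{8} (-1)^k·8!/k!
= 8! - 8!/1! + 8!/2! - 8!/3! + 8!/4! - 8!/5! + 8!/6! - 8!/7! + 8!/8!
= 40320 - 40320 + 20160 - 6720 + 1680 - 336 + 56 - 8 + 1
= 14833

14833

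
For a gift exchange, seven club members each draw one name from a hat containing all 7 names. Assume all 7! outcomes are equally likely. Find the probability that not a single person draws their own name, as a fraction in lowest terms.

103/280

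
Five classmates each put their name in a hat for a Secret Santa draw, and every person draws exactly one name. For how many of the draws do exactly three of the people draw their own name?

Pick the 3 fixed positions: C(5,3) = 10 ways.
The other 2 form a derangement: !2 = 1.
Total: 10 × 1 = 10.

10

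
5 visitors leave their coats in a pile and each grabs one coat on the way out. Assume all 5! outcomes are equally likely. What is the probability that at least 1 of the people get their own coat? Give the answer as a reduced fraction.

19/30

Favorable outcomes: Σ_{i≥1} C(5,i)·!(5-i) = 5·9 + 10·2 + 10·1 + 5·0 + 1·1 = 76.
Total outcomes: 5! = 120.
Probability = 76/120 = 19/30.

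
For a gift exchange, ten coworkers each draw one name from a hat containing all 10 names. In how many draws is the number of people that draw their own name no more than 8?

# with exactly i fixed is C(10,i)·!(10-i); sum over i=0..8:
  i=0: C(10,0)·!10 = 1·1334961 = 1334961
  i=1: C(10,1)·!9 = 10·133496 = 1334960
  i=2: C(10,2)·!8 = 45·14833 = 667485
  i=3: C(10,3)·!7 = 120·1854 = 222480
  i=4: C(10,4)·!6 = 210·265 = 55650
  i=5: C(10,5)·!5 = 252·44 = 11088
  i=6: C(10,6)·!4 = 210·9 = 1890
  i=7: C(10,7)·!3 = 120·2 = 240
  i=8: C(10,8)·!2 = 45·1 = 45
Total = 3628799.

3628799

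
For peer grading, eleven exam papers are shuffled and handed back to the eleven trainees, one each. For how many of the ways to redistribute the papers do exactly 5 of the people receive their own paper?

Pick the 5 fixed positions: C(11,5) = 462 ways.
The other 6 form a derangement: !6 = 265.
Total: 462 × 265 = 122430.

122430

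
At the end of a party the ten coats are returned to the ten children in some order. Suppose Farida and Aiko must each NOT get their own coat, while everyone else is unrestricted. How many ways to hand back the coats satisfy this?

2943360

Inclusion-exclusion on the 2 forbidden self-matches:
Σ_{j=0}^{2} (-1)^j C(2,j)(10-j)!
= C(2,0)·10! - C(2,1)·9! + C(2,2)·8!
= 3628800 - 725760 + 40320
= 2943360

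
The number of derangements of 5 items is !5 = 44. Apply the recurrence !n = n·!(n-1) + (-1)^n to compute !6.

!6 = 6·44 + 1 = 265.

265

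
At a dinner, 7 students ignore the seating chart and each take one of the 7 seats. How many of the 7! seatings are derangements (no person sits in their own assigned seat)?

!7 = 7! · Σ_{k=0}^{7} (-1)^k/k!
= 7! - 7!/1! + 7!/2! - 7!/3! + 7!/4! - 7!/5! + 7!/6! - 7!/7!
= 5040 - 5040 + 2520 - 840 + 210 - 42 + 7 - 1
= 1854

1854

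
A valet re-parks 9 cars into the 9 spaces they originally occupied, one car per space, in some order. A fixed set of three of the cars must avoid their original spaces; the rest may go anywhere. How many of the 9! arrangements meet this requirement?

256320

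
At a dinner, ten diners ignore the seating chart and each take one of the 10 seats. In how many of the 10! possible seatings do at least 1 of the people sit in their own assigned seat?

2293839

Sum C(10,i)·!(10-i) for i = 1..10:
  i=1: C(10,1)·!9 = 10·133496 = 1334960
  i=2: C(10,2)·!8 = 45·14833 = 667485
  i=3: C(10,3)·!7 = 120·1854 = 222480
  i=4: C(10,4)·!6 = 210·265 = 55650
  i=5: C(10,5)·!5 = 252·44 = 11088
  i=6: C(10,6)·!4 = 210·9 = 1890
  i=7: C(10,7)·!3 = 120·2 = 240
  i=8: C(10,8)·!2 = 45·1 = 45
  i=9: C(10,9)·!1 = 10·0 = 0
  i=10: C(10,10)·!0 = 1·1 = 1
Total = 2293839.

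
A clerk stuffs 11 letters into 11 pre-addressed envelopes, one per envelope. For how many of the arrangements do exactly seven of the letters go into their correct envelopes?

2970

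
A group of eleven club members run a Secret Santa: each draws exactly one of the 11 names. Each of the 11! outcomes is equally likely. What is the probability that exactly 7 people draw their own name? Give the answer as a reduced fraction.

Favorable outcomes: C(11,7)·!4 = 330·9 = 2970.
Total outcomes: 11! = 39916800.
Probability = 2970/39916800 = 1/13440.

1/13440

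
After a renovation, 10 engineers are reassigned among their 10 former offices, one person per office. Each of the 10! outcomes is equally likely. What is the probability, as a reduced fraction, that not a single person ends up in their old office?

16481/44800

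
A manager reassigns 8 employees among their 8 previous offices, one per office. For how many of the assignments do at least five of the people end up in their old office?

Sum C(8,i)·!(8-i) for i = 5..8:
  i=5: C(8,5)·!3 = 56·2 = 112
  i=6: C(8,6)·!2 = 28·1 = 28
  i=7: C(8,7)·!1 = 8·0 = 0
  i=8: C(8,8)·!0 = 1·1 = 1
Total = 141.

141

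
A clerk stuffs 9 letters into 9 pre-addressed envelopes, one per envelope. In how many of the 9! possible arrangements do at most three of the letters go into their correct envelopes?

355997

# with exactly i fixed is C(9,i)·!(9-i); sum over i=0..3:
  i=0: C(9,0)·!9 = 1·133496 = 133496
  i=1: C(9,1)·!8 = 9·14833 = 133497
  i=2: C(9,2)·!7 = 36·1854 = 66744
  i=3: C(9,3)·!6 = 84·265 = 22260
Total = 355997.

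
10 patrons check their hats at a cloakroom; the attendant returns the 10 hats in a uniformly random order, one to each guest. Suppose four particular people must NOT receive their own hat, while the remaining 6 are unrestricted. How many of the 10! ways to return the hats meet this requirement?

Let A_j be the event that the j-th constrained one is fixed. By inclusion-exclusion over the 4 events:
Σ_{j=0}^{4} (-1)^j C(4,j)(10-j)!
= C(4,0)·10! - C(4,1)·9! + C(4,2)·8! - C(4,3)·7! + C(4,4)·6!
= 3628800 - 1451520 + 241920 - 20160 + 720
= 2399760

2399760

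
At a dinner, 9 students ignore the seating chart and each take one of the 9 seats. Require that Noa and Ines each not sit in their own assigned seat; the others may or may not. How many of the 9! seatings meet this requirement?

287280

Inclusion-exclusion on the 2 forbidden self-matches:
Σ_{j=0}^{2} (-1)^j C(2,j)(9-j)!
= C(2,0)·9! - C(2,1)·8! + C(2,2)·7!
= 362880 - 80640 + 5040
= 287280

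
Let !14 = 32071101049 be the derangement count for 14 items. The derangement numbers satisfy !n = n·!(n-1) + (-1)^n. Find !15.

481066515734

!15 = 15·32071101049 - 1 = 481066515734.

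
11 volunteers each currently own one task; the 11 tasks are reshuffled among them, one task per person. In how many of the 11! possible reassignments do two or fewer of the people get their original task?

36711421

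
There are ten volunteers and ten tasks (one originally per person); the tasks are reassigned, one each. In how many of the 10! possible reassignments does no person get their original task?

Recurrence: !10 = 9·(!9 + !8).
!10 = 9·(133496 + 14833) = 9·148329 = 1334961

1334961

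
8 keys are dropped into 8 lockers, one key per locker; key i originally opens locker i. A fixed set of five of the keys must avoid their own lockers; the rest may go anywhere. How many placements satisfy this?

Let A_j be the event that the j-th constrained one is fixed. By inclusion-exclusion over the 5 events:
Σ_{j=0}^{5} (-1)^j C(5,j)(8-j)!
= C(5,0)·8! - C(5,1)·7! + C(5,2)·6! - C(5,3)·5! + C(5,4)·4! - C(5,5)·3!
= 40320 - 25200 + 7200 - 1200 + 120 - 6
= 21234

21234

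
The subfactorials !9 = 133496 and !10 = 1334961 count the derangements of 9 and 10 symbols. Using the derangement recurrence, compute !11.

!11 = (11-1)·(!10 + !9) = 10·(1334961 + 133496) = 10·1468457 = 14684570.

14684570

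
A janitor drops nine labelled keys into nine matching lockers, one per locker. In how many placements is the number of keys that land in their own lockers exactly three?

22260

Pick the 3 fixed positions: C(9,3) = 84 ways.
The remaining 6 must be deranged: !6 = 265.
Total: 84 × 265 = 22260.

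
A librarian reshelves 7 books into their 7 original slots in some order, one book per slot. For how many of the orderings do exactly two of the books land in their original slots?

Choose which 2 of the 7 are fixed: C(7,2) = 21.
The other 5 form a derangement: !5 = 44.
Total: 21 × 44 = 924.

924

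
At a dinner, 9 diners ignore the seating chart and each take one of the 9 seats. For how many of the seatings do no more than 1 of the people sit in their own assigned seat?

# with exactly i fixed is C(9,i)·!(9-i); sum over i=0..1:
  i=0: C(9,0)·!9 = 1·133496 = 133496
  i=1: C(9,1)·!8 = 9·14833 = 133497
Total = 266993.

266993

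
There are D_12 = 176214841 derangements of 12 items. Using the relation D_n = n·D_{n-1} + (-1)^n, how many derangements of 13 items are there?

2290792932

D_13 = 13·176214841 - 1 = 2290792932.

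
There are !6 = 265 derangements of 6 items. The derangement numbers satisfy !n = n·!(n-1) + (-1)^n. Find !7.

!7 = 7·265 - 1 = 1854.

1854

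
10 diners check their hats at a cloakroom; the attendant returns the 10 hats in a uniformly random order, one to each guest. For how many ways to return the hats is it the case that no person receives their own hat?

1334961

!10 is the nearest integer to 10!/e.
10! = 3628800, and 3628800/e ≈ 1334960.92, so !10 = 1334961.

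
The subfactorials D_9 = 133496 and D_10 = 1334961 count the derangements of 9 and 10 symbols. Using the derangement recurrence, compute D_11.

14684570

D_11 = (11-1)·(D_10 + D_9) = 10·(1334961 + 133496) = 10·1468457 = 14684570.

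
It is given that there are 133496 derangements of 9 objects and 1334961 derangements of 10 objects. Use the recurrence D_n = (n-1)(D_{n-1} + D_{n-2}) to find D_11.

D_11 = (11-1)·(D_10 + D_9) = 10·(1334961 + 133496) = 10·1468457 = 14684570.

14684570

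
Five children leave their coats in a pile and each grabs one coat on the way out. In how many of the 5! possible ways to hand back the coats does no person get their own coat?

44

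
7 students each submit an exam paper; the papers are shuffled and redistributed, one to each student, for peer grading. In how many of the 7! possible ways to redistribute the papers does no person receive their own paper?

1854

By inclusion-exclusion, !7 = Σ (-1)^k · 7!/k! for k=0..7
= 7! - 7!/1! + 7!/2! - 7!/3! + 7!/4! - 7!/5! + 7!/6! - 7!/7!
= 5040 - 5040 + 2520 - 840 + 210 - 42 + 7 - 1
= 1854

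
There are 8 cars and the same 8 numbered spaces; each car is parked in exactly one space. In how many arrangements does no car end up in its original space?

14833

Recurrence: !8 = 7·(!7 + !6).
!8 = 7·(1854 + 265) = 7·2119 = 14833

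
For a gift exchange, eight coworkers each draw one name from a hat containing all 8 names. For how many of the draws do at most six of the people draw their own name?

40319

Sum C(8,i)·!(8-i) for i = 0..6:
  i=0: C(8,0)·!8 = 1·14833 = 14833
  i=1: C(8,1)·!7 = 8·1854 = 14832
  i=2: C(8,2)·!6 = 28·265 = 7420
  i=3: C(8,3)·!5 = 56·44 = 2464
  i=4: C(8,4)·!4 = 70·9 = 630
  i=5: C(8,5)·!3 = 56·2 = 112
  i=6: C(8,6)·!2 = 28·1 = 28
Total = 40319.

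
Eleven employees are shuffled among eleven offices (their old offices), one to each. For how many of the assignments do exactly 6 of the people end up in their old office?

20328

Choose which 6 of the 11 are fixed: C(11,6) = 462.
The remaining 5 must be deranged: !5 = 44.
Total: 462 × 44 = 20328.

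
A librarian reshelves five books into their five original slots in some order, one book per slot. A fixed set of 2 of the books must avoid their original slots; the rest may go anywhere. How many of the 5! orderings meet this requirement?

78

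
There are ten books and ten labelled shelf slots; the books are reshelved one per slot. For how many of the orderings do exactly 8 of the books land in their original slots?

Pick the 8 fixed positions: C(10,8) = 45 ways.
The other 2 form a derangement: !2 = 1.
Total: 45 × 1 = 45.

45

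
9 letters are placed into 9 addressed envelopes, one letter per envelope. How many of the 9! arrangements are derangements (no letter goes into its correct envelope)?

133496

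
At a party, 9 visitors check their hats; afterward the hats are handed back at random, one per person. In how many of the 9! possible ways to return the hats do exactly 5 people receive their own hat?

Pick the 5 fixed positions: C(9,5) = 126 ways.
The other 4 form a derangement: !4 = 9.
Total: 126 × 9 = 1134.

1134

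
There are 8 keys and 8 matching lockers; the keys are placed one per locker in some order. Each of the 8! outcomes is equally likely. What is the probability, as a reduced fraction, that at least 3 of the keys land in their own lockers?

647/8064

Favorable outcomes: Σ_{i≥3} C(8,i)·!(8-i) = 56·44 + 70·9 + 56·2 + 28·1 + 8·0 + 1·1 = 3235.
Total outcomes: 8! = 40320.
Probability = 3235/40320 = 647/8064.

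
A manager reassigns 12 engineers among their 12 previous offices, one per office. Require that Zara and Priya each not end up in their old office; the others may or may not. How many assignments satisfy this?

Inclusion-exclusion on the 2 forbidden self-matches:
Σ_{j=0}^{2} (-1)^j C(2,j)(12-j)!
= C(2,0)·12! - C(2,1)·11! + C(2,2)·10!
= 479001600 - 79833600 + 3628800
= 402796800

402796800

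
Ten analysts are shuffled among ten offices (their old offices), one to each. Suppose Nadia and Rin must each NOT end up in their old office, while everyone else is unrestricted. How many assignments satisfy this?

2943360

Inclusion-exclusion on the 2 forbidden self-matches:
Σ_{j=0}^{2} (-1)^j C(2,j)(10-j)!
= C(2,0)·10! - C(2,1)·9! + C(2,2)·8!
= 3628800 - 725760 + 40320
= 2943360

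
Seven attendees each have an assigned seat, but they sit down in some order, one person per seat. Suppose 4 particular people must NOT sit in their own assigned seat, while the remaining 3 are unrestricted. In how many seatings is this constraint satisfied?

2790

Let A_j be the event that the j-th constrained one is fixed. By inclusion-exclusion over the 4 events:
Σ_{j=0}^{4} (-1)^j C(4,j)(7-j)!
= C(4,0)·7! - C(4,1)·6! + C(4,2)·5! - C(4,3)·4! + C(4,4)·3!
= 5040 - 2880 + 720 - 96 + 6
= 2790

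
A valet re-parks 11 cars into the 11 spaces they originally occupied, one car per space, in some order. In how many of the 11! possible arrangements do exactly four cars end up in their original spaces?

Choose which 4 of the 11 are fixed: C(11,4) = 330.
The remaining 7 must be deranged: !7 = 1854.
Total: 330 × 1854 = 611820.

611820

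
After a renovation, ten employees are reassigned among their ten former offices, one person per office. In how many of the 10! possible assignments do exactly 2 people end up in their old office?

667485

Choose which 2 of the 10 are fixed: C(10,2) = 45.
The remaining 8 must be deranged: !8 = 14833.
Total: 45 × 14833 = 667485.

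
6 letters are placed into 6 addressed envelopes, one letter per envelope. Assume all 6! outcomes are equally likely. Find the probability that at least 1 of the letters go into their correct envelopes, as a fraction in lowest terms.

91/144

Favorable outcomes: Σ_{i≥1} C(6,i)·!(6-i) = 6·44 + 15·9 + 20·2 + 15·1 + 6·0 + 1·1 = 455.
Total outcomes: 6! = 720.
Probability = 455/720 = 91/144.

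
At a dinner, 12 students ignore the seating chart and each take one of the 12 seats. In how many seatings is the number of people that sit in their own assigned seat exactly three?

Choose which 3 of the 12 are fixed: C(12,3) = 220.
The other 9 form a derangement: !9 = 133496.
Total: 220 × 133496 = 29369120.

29369120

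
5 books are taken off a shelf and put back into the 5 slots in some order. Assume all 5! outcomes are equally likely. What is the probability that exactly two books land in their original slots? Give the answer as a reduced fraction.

1/6

Favorable outcomes: C(5,2)·!3 = 10·2 = 20.
Total outcomes: 5! = 120.
Probability = 20/120 = 1/6.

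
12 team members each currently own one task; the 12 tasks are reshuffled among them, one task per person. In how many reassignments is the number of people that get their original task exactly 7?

34848

Pick the 7 fixed positions: C(12,7) = 792 ways.
The other 5 form a derangement: !5 = 44.
Total: 792 × 44 = 34848.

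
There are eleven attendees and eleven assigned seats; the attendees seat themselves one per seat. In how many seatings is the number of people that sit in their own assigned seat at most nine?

# with exactly i fixed is C(11,i)·!(11-i); sum over i=0..9:
  i=0: C(11,0)·!11 = 1·14684570 = 14684570
  i=1: C(11,1)·!10 = 11·1334961 = 14684571
  i=2: C(11,2)·!9 = 55·133496 = 7342280
  i=3: C(11,3)·!8 = 165·14833 = 2447445
  i=4: C(11,4)·!7 = 330·1854 = 611820
  i=5: C(11,5)·!6 = 462·265 = 122430
  i=6: C(11,6)·!5 = 462·44 = 20328
  i=7: C(11,7)·!4 = 330·9 = 2970
  i=8: C(11,8)·!3 = 165·2 = 330
  i=9: C(11,9)·!2 = 55·1 = 55
Total = 39916799.

39916799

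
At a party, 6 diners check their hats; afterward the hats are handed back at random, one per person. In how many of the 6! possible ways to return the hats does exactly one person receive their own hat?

Pick the single fixed position: C(6,1) = 6 ways.
The other 5 form a derangement: !5 = 44.
Total: 6 × 44 = 264.

264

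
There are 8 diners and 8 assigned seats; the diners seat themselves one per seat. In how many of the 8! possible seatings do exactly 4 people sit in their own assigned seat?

630

Choose which 4 of the 8 are fixed: C(8,4) = 70.
The remaining 4 must be deranged: !4 = 9.
Total: 70 × 9 = 630.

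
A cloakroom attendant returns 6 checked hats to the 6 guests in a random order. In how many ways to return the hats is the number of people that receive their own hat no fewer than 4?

# with exactly i fixed is C(6,i)·!(6-i); sum over i=4..6:
  i=4: C(6,4)·!2 = 15·1 = 15
  i=5: C(6,5)·!1 = 6·0 = 0
  i=6: C(6,6)·!0 = 1·1 = 1
Total = 16.

16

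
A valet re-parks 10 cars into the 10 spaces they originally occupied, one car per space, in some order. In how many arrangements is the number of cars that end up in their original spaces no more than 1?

2669921

Sum C(10,i)·!(10-i) for i = 0..1:
  i=0: C(10,0)·!10 = 1·1334961 = 1334961
  i=1: C(10,1)·!9 = 10·133496 = 1334960
Total = 2669921.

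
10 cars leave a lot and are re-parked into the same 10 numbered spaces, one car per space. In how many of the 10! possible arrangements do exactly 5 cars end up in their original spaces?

Choose which 5 of the 10 are fixed: C(10,5) = 252.
The remaining 5 must be deranged: !5 = 44.
Total: 252 × 44 = 11088.

11088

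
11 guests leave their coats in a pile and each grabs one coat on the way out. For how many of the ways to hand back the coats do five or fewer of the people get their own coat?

39893116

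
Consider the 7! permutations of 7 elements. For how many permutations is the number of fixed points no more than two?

Sum C(7,i)·!(7-i) for i = 0..2:
  i=0: C(7,0)·!7 = 1·1854 = 1854
  i=1: C(7,1)·!6 = 7·265 = 1855
  i=2: C(7,2)·!5 = 21·44 = 924
Total = 4633.

4633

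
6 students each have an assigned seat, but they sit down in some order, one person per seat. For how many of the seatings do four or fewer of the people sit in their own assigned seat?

# with exactly i fixed is C(6,i)·!(6-i); sum over i=0..4:
  i=0: C(6,0)·!6 = 1·265 = 265
  i=1: C(6,1)·!5 = 6·44 = 264
  i=2: C(6,2)·!4 = 15·9 = 135
  i=3: C(6,3)·!3 = 20·2 = 40
  i=4: C(6,4)·!2 = 15·1 = 15
Total = 719.

719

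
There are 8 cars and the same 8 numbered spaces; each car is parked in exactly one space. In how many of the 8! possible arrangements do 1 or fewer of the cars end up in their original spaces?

29665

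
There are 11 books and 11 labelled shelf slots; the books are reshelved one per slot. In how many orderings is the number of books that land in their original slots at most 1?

29369141

# with exactly i fixed is C(11,i)·!(11-i); sum over i=0..1:
  i=0: C(11,0)·!11 = 1·14684570 = 14684570
  i=1: C(11,1)·!10 = 11·1334961 = 14684571
Total = 29369141.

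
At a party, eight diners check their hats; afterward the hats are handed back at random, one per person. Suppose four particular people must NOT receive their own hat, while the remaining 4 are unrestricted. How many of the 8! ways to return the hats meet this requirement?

24024

Let A_j be the event that the j-th constrained one is fixed. By inclusion-exclusion over the 4 events:
Σ_{j=0}^{4} (-1)^j C(4,j)(8-j)!
= C(4,0)·8! - C(4,1)·7! + C(4,2)·6! - C(4,3)·5! + C(4,4)·4!
= 40320 - 20160 + 4320 - 480 + 24
= 24024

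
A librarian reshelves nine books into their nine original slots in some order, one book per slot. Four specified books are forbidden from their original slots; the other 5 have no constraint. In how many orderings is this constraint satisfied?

229080

Let A_j be the event that the j-th constrained one is fixed. By inclusion-exclusion over the 4 events:
Σ_{j=0}^{4} (-1)^j C(4,j)(9-j)!
= C(4,0)·9! - C(4,1)·8! + C(4,2)·7! - C(4,3)·6! + C(4,4)·5!
= 362880 - 161280 + 30240 - 2880 + 120
= 229080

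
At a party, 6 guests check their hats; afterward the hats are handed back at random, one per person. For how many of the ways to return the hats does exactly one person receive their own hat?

Choose which one of the 6 is fixed: C(6,1) = 6.
The remaining 5 must be deranged: !5 = 44.
Total: 6 × 44 = 264.

264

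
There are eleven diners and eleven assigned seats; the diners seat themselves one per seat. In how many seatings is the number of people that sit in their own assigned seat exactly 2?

7342280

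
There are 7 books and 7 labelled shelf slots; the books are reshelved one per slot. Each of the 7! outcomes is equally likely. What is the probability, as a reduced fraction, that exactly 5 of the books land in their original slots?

Favorable outcomes: C(7,5)·!2 = 21·1 = 21.
Total outcomes: 7! = 5040.
Probability = 21/5040 = 1/240.

1/240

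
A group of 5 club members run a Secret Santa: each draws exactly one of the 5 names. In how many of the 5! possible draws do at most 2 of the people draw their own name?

109

Sum C(5,i)·!(5-i) for i = 0..2:
  i=0: C(5,0)·!5 = 1·44 = 44
  i=1: C(5,1)·!4 = 5·9 = 45
  i=2: C(5,2)·!3 = 10·2 = 20
Total = 109.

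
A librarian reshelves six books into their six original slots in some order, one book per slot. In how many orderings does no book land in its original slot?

Recurrence: !6 = 5·(!5 + !4).
!6 = 5·(44 + 9) = 5·53 = 265

265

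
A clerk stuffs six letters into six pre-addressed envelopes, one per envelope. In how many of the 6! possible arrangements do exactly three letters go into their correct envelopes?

Pick the 3 fixed positions: C(6,3) = 20 ways.
The other 3 form a derangement: !3 = 2.
Total: 20 × 2 = 40.

40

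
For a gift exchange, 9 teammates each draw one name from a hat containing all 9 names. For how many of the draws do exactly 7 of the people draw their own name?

36

Pick the 7 fixed positions: C(9,7) = 36 ways.
The other 2 form a derangement: !2 = 1.
Total: 36 × 1 = 36.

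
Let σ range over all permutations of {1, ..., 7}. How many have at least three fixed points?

407

Sum C(7,i)·!(7-i) for i = 3..7:
  i=3: C(7,3)·!4 = 35·9 = 315
  i=4: C(7,4)·!3 = 35·2 = 70
  i=5: C(7,5)·!2 = 21·1 = 21
  i=6: C(7,6)·!1 = 7·0 = 0
  i=7: C(7,7)·!0 = 1·1 = 1
Total = 407.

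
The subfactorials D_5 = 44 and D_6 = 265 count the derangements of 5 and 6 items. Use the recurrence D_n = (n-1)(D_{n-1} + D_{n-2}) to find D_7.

D_7 = (7-1)·(D_6 + D_5) = 6·(265 + 44) = 6·309 = 1854.

1854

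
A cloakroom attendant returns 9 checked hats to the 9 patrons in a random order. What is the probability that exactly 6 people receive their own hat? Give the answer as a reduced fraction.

Favorable outcomes: C(9,6)·!3 = 84·2 = 168.
Total outcomes: 9! = 362880.
Probability = 168/362880 = 1/2160.

1/2160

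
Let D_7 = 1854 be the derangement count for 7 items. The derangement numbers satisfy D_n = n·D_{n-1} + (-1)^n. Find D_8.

D_8 = 8·1854 + 1 = 14833.

14833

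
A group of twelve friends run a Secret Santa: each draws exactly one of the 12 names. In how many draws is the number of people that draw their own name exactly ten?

66

Pick the 10 fixed positions: C(12,10) = 66 ways.
The remaining 2 must be deranged: !2 = 1.
Total: 66 × 1 = 66.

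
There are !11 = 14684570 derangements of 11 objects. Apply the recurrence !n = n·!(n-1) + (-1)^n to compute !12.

176214841

!12 = 12·14684570 + 1 = 176214841.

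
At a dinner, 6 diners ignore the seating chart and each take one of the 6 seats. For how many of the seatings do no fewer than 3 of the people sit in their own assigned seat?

56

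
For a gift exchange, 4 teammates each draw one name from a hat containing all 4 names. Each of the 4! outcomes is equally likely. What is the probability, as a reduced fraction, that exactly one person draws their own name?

Favorable outcomes: C(4,1)·!3 = 4·2 = 8.
Total outcomes: 4! = 24.
Probability = 8/24 = 1/3.

1/3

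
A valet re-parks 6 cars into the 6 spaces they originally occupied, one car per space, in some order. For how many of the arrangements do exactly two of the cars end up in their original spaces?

135

Choose which 2 of the 6 are fixed: C(6,2) = 15.
The other 4 form a derangement: !4 = 9.
Total: 15 × 9 = 135.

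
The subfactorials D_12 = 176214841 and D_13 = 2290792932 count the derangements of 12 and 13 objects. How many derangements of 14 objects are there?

D_14 = (14-1)·(D_13 + D_12) = 13·(2290792932 + 176214841) = 13·2467007773 = 32071101049.

32071101049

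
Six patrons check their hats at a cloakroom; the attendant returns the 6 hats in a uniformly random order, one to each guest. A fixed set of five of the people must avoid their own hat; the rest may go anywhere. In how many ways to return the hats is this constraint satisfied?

309

Inclusion-exclusion on the 5 forbidden self-matches:
Σ_{j=0}^{5} (-1)^j C(5,j)(6-j)!
= C(5,0)·6! - C(5,1)·5! + C(5,2)·4! - C(5,3)·3! + C(5,4)·2! - C(5,5)·1!
= 720 - 600 + 240 - 60 + 10 - 1
= 309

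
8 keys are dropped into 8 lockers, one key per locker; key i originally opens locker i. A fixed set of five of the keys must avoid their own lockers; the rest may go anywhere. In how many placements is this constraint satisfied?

21234

Let A_j be the event that the j-th constrained one is fixed. By inclusion-exclusion over the 5 events:
Σ_{j=0}^{5} (-1)^j C(5,j)(8-j)!
= C(5,0)·8! - C(5,1)·7! + C(5,2)·6! - C(5,3)·5! + C(5,4)·4! - C(5,5)·3!
= 40320 - 25200 + 7200 - 1200 + 120 - 6
= 21234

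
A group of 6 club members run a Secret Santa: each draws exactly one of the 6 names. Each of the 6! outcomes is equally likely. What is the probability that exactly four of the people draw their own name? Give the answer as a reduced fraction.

Favorable outcomes: C(6,4)·!2 = 15·1 = 15.
Total outcomes: 6! = 720.
Probability = 15/720 = 1/48.

1/48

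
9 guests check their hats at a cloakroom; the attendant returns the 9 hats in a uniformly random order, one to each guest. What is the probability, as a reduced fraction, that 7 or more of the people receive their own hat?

Favorable outcomes: Σ_{i≥7} C(9,i)·!(9-i) = 36·1 + 9·0 + 1·1 = 37.
Total outcomes: 9! = 362880.
Probability = 37/362880 = 37/362880.

37/362880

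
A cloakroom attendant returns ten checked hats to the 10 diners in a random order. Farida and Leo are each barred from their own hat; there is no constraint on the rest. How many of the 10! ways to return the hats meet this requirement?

Let A_j be the event that the j-th constrained one is fixed. By inclusion-exclusion over the 2 events:
Σ_{j=0}^{2} (-1)^j C(2,j)(10-j)!
= C(2,0)·10! - C(2,1)·9! + C(2,2)·8!
= 3628800 - 725760 + 40320
= 2943360

2943360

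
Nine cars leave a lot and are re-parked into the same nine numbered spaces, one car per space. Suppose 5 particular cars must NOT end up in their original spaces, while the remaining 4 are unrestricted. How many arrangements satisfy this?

205056

Inclusion-exclusion on the 5 forbidden self-matches:
Σ_{j=0}^{5} (-1)^j C(5,j)(9-j)!
= C(5,0)·9! - C(5,1)·8! + C(5,2)·7! - C(5,3)·6! + C(5,4)·5! - C(5,5)·4!
= 362880 - 201600 + 50400 - 7200 + 600 - 24
= 205056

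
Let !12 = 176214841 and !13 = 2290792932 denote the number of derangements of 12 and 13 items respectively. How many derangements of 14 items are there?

32071101049

!14 = (14-1)·(!13 + !12) = 13·(2290792932 + 176214841) = 13·2467007773 = 32071101049.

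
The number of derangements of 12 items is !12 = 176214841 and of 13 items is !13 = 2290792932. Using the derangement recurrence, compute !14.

!14 = (14-1)·(!13 + !12) = 13·(2290792932 + 176214841) = 13·2467007773 = 32071101049.

32071101049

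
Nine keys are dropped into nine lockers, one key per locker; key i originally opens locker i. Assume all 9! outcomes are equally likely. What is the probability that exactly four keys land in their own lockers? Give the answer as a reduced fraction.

11/720

Favorable outcomes: C(9,4)·!5 = 126·44 = 5544.
Total outcomes: 9! = 362880.
Probability = 5544/362880 = 11/720.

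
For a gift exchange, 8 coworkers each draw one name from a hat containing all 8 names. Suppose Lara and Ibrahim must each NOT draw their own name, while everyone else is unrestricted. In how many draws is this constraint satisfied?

30960

Inclusion-exclusion on the 2 forbidden self-matches:
Σ_{j=0}^{2} (-1)^j C(2,j)(8-j)!
= C(2,0)·8! - C(2,1)·7! + C(2,2)·6!
= 40320 - 10080 + 720
= 30960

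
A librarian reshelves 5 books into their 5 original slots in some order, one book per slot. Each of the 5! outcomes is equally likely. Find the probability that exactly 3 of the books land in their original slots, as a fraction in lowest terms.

Favorable outcomes: C(5,3)·!2 = 10·1 = 10.
Total outcomes: 5! = 120.
Probability = 10/120 = 1/12.

1/12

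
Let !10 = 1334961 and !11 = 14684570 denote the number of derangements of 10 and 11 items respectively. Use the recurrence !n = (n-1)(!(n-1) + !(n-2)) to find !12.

176214841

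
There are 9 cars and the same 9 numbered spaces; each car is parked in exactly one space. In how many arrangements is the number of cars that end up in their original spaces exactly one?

133497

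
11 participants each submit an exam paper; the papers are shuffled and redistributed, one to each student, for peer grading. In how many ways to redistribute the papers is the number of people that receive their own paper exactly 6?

20328

Pick the 6 fixed positions: C(11,6) = 462 ways.
The remaining 5 must be deranged: !5 = 44.
Total: 462 × 44 = 20328.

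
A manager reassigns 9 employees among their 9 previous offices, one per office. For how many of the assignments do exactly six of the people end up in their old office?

Pick the 6 fixed positions: C(9,6) = 84 ways.
The other 3 form a derangement: !3 = 2.
Total: 84 × 2 = 168.

168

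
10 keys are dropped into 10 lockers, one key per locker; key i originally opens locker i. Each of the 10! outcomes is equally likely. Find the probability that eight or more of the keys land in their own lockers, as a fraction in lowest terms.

23/1814400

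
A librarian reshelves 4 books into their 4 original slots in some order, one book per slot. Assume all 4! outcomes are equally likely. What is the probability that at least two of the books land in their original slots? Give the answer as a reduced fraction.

7/24

Favorable outcomes: Σ_{i≥2} C(4,i)·!(4-i) = 6·1 + 4·0 + 1·1 = 7.
Total outcomes: 4! = 24.
Probability = 7/24 = 7/24.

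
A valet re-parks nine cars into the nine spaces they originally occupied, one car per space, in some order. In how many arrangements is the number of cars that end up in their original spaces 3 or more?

# with exactly i fixed is C(9,i)·!(9-i); sum over i=3..9:
  i=3: C(9,3)·!6 = 84·265 = 22260
  i=4: C(9,4)·!5 = 126·44 = 5544
  i=5: C(9,5)·!4 = 126·9 = 1134
  i=6: C(9,6)·!3 = 84·2 = 168
  i=7: C(9,7)·!2 = 36·1 = 36
  i=8: C(9,8)·!1 = 9·0 = 0
  i=9: C(9,9)·!0 = 1·1 = 1
Total = 29143.

29143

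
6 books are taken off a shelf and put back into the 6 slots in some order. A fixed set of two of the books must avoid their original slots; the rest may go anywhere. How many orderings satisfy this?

Let A_j be the event that the j-th constrained one is fixed. By inclusion-exclusion over the 2 events:
Σ_{j=0}^{2} (-1)^j C(2,j)(6-j)!
= C(2,0)·6! - C(2,1)·5! + C(2,2)·4!
= 720 - 240 + 24
= 504

504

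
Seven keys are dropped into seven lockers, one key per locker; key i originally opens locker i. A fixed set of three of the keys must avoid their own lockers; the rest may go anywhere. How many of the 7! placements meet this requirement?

3216

Let A_j be the event that the j-th constrained one is fixed. By inclusion-exclusion over the 3 events:
Σ_{j=0}^{3} (-1)^j C(3,j)(7-j)!
= C(3,0)·7! - C(3,1)·6! + C(3,2)·5! - C(3,3)·4!
= 5040 - 2160 + 360 - 24
= 3216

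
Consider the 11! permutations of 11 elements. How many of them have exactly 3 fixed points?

Choose which 3 of the 11 are fixed: C(11,3) = 165.
The other 8 form a derangement: !8 = 14833.
Total: 165 × 14833 = 2447445.

2447445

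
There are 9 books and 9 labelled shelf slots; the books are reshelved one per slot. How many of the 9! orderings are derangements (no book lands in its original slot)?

Use !n = n·!(n-1) + (-1)^n.
!9 = 9·14833 - 1 = 133496

133496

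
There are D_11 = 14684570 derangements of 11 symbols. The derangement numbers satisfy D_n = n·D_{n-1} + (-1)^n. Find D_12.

D_12 = 12·14684570 + 1 = 176214841.

176214841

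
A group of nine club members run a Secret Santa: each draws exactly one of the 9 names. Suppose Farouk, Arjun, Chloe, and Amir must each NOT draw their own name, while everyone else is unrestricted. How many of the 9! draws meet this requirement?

229080

Inclusion-exclusion on the 4 forbidden self-matches:
Σ_{j=0}^{4} (-1)^j C(4,j)(9-j)!
= C(4,0)·9! - C(4,1)·8! + C(4,2)·7! - C(4,3)·6! + C(4,4)·5!
= 362880 - 161280 + 30240 - 2880 + 120
= 229080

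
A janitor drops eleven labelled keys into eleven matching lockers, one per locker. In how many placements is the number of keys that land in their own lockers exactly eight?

330

Pick the 8 fixed positions: C(11,8) = 165 ways.
The other 3 form a derangement: !3 = 2.
Total: 165 × 2 = 330.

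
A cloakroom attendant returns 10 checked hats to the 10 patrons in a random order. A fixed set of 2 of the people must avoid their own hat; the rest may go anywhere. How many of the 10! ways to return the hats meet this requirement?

2943360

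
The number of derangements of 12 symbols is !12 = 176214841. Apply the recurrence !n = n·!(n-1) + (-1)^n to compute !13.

!13 = 13·176214841 - 1 = 2290792932.

2290792932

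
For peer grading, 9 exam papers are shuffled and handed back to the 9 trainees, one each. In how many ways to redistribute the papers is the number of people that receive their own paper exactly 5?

Pick the 5 fixed positions: C(9,5) = 126 ways.
The other 4 form a derangement: !4 = 9.
Total: 126 × 9 = 1134.

1134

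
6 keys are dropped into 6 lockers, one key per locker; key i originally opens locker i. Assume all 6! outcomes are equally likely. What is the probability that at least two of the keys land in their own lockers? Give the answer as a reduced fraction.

191/720

Favorable outcomes: Σ_{i≥2} C(6,i)·!(6-i) = 15·9 + 20·2 + 15·1 + 6·0 + 1·1 = 191.
Total outcomes: 6! = 720.
Probability = 191/720 = 191/720.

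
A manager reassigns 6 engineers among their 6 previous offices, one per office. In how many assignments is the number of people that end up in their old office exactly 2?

135

Pick the 2 fixed positions: C(6,2) = 15 ways.
The other 4 form a derangement: !4 = 9.
Total: 15 × 9 = 135.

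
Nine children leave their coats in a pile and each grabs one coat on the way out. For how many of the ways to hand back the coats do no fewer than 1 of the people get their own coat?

229384

# with exactly i fixed is C(9,i)·!(9-i); sum over i=1..9:
  i=1: C(9,1)·!8 = 9·14833 = 133497
  i=2: C(9,2)·!7 = 36·1854 = 66744
  i=3: C(9,3)·!6 = 84·265 = 22260
  i=4: C(9,4)·!5 = 126·44 = 5544
  i=5: C(9,5)·!4 = 126·9 = 1134
  i=6: C(9,6)·!3 = 84·2 = 168
  i=7: C(9,7)·!2 = 36·1 = 36
  i=8: C(9,8)·!1 = 9·0 = 0
  i=9: C(9,9)·!0 = 1·1 = 1
Total = 229384.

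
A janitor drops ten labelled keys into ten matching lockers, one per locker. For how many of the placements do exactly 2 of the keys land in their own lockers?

667485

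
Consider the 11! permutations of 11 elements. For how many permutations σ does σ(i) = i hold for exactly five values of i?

122430

Choose which 5 of the 11 are fixed: C(11,5) = 462.
The other 6 form a derangement: !6 = 265.
Total: 462 × 265 = 122430.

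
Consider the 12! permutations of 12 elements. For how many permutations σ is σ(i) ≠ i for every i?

176214841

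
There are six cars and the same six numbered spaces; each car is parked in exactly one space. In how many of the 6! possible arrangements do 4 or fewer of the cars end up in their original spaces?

# with exactly i fixed is C(6,i)·!(6-i); sum over i=0..4:
  i=0: C(6,0)·!6 = 1·265 = 265
  i=1: C(6,1)·!5 = 6·44 = 264
  i=2: C(6,2)·!4 = 15·9 = 135
  i=3: C(6,3)·!3 = 20·2 = 40
  i=4: C(6,4)·!2 = 15·1 = 15
Total = 719.

719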